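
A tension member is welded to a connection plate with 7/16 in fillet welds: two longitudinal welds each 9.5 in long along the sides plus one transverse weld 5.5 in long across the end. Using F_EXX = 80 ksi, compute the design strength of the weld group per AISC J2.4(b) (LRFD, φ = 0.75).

t_e = 0.707 × 0.4375 = 0.3093 in.
R_nwl = 0.6 × 80 × 0.3093 × 19 = 282.1 kips (longitudinal, 2 welds).
R_nwt = 0.6 × 80 × 0.3093 × 5.5 = 81.66 kips (transverse, base value).
(i) R_nwl + R_nwt = 363.8 kips; (ii) 0.85 R_nwl + 1.5 R_nwt = 362.3 kips.
R_n = max = 363.8 kips [governs: (i)]; φR_n = 272.8 kips.

φR_n ≈ 273 kips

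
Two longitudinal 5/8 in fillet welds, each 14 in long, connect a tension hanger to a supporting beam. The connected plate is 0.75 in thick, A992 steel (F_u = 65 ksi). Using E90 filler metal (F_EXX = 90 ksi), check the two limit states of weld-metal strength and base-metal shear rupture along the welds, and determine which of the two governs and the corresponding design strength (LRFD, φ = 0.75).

φR_n ≈ 501 kip (weld metal governs)

t_e = 0.707 × 0.625 = 0.4419 in; L = 28 in.
Weld metal: φR_n = 0.75 × 0.6 × 90 × 0.4419 × 28 = 501.1 kip.
Base metal (shear rupture): φR_n = 0.75 × 0.6 × 65 × 0.75 × 28 = 614.2 kip.
Governing: weld metal.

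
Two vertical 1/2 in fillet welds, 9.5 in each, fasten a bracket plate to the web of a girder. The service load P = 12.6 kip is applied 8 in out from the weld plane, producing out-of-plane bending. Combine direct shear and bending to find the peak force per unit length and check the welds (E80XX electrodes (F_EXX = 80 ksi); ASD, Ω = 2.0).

f_max ≈ 3.42 kip/in; adequate

L_w = 2 × 9.5 = 19 in; section modulus (unit throat) S = 2 × L²/6 = 30.08 in².
Direct shear f_v = P/L_w = 12.6/19 = 0.6632 kip/in.
Moment M = P × e = 12.6 × 8 = 100.8 kip·in; bending f_b = M/S = 3.351 kip/in.
f_max = √(f_v² + f_b²) = √(0.6632² + 3.351²) = 3.416 kip/in.
r_n/Ω = (1/2.0) × 0.6 × 80 × (0.707 × 0.5) = 8.484 kip/in → adequate.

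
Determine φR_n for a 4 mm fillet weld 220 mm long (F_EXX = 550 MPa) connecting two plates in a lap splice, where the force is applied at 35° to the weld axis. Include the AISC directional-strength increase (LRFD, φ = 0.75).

t_e = 0.707 × 4 = 2.828 mm; A_we = 2.828 × 220 = 622.2 mm².
Directional factor: 1.0 + 0.5 sin^1.5(35°) = 1.217.
F_nw = 0.6 × 550 × 1.217 = 401.7 MPa.
φR_n = 0.75 × 401.7 × 622.2 × 10⁻³ = 187.4 kN.

φR_n ≈ 187 kN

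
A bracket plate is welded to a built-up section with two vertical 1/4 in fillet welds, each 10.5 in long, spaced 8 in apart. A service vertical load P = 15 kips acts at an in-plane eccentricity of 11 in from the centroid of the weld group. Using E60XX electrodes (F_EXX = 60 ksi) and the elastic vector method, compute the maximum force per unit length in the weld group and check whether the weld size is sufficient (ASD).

Total weld length L_w = 21 in. Treat welds as unit-width lines.
Polar moment about centroid: J = 2[d³/12 + d(b/2)²] = 2[10.5³/12 + 10.5×4²] = 528.9 in³.
Direct shear f_v = P/L_w = 15 / 21 = 0.7143 kip/in (vertical).
Torsion M = P·e = 15 × 11 = 165 kip·in.
Critical point at (x, y) = (4, 5.25) from centroid. f_tx = M·y/J = 1.638 kip/in; f_ty = M·x/J = 1.248 kip/in.
Resultant f_max = √[f_tx² + (f_v + f_ty)²] = √[1.638² + (0.7143 + 1.248)²] = 2.556 kip/in.
Capacity per unit length: r_n/Ω = (1/2.0) × 0.6 × 60 × (0.707 × 0.25) = 3.181 kip/in.
2.556 ≤ 3.181 → adequate.

f_max ≈ 2.56 kip/in; adequate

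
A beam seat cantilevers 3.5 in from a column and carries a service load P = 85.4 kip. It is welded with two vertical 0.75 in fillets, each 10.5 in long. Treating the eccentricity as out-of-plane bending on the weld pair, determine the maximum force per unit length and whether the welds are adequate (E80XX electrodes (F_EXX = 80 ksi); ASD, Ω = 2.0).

f_max ≈ 9.09 kip/in; adequate

L_w = 2 × 10.5 = 21 in; section modulus (unit throat) S = 2 × L²/6 = 36.75 in².
Direct shear f_v = P/L_w = 85.4/21 = 4.067 kip/in.
Moment M = P × e = 85.4 × 3.5 = 298.9 kip·in; bending f_b = M/S = 8.133 kip/in.
f_max = √(f_v² + f_b²) = √(4.067² + 8.133²) = 9.093 kip/in.
r_n/Ω = (1/2.0) × 0.6 × 80 × (0.707 × 0.75) = 12.73 kip/in → adequate.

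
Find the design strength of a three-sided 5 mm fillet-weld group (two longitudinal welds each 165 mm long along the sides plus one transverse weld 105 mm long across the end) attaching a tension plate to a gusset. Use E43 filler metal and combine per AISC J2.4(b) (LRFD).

E43XX → F_EXX = 430 MPa.
t_e = 0.707 × 5 = 3.535 mm.
R_nwl = 0.6 × 430 × 3.535 × 330 × 10⁻³ = 301 kN (longitudinal, 2 welds).
R_nwt = 0.6 × 430 × 3.535 × 105 × 10⁻³ = 95.76 kN (transverse, base value).
(i) R_nwl + R_nwt = 396.7 kN; (ii) 0.85 R_nwl + 1.5 R_nwt = 399.5 kN.
R_n = max = 399.5 kN [governs: (ii)]; φR_n = 299.6 kN.

φR_n ≈ 300 kN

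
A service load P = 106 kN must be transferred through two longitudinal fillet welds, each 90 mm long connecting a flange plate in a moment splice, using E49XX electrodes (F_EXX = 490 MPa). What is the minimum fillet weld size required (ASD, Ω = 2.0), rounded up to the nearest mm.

w = 6 mm

Total weld length L = 180 mm.
Required throat t_e = P × Ω / (0.6 F_EXX × L) = 106 × 2.0 / (0.6 × 490 × 180 × 10⁻³) = 4.006 mm.
Required leg w = t_e / 0.707 = 5.666 mm → use 6 mm.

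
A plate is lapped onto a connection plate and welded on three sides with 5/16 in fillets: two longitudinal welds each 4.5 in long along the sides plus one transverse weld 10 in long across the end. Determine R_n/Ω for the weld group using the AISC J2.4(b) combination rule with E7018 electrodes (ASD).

E70XX → F_EXX = 70 ksi.
t_e = 0.707 × 0.3125 = 0.2209 in.
R_nwl = 0.6 × 70 × 0.2209 × 9 = 83.51 kip (longitudinal, 2 welds).
R_nwt = 0.6 × 70 × 0.2209 × 10 = 92.79 kip (transverse, base value).
(i) R_nwl + R_nwt = 176.3 kip; (ii) 0.85 R_nwl + 1.5 R_nwt = 210.2 kip.
R_n = max = 210.2 kip [governs: (ii)]; R_n/Ω = 105.1 kip.

R_n/Ω ≈ 105 kip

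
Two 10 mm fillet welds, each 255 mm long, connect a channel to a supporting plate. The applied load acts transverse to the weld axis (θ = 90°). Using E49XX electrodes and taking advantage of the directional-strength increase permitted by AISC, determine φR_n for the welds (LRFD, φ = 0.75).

φR_n ≈ 1190 kN

E49XX → F_EXX = 490 MPa.
t_e = 0.707 × 10 = 7.07 mm; A_we = 7.07 × 510 = 3606 mm².
Directional factor: 1.0 + 0.5 sin^1.5(90°) = 1.5.
F_nw = 0.6 × 490 × 1.5 = 441 MPa.
φR_n = 0.75 × 441 × 3606 × 10⁻³ = 1193 kN.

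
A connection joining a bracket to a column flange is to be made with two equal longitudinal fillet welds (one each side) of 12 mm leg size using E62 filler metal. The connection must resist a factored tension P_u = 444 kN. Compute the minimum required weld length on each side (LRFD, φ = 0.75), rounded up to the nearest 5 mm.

L = 95 mm on each side

E62XX → F_EXX = 620 MPa.
Throat t_e = 0.707 × 12 = 8.484 mm.
φr_n = 0.75 × 0.6 × 620 × 8.484 × 10⁻³ = 2.367 kN/mm.
L_req = P_u / φr_n = 444 / 2.367 = 187.6 mm total.
Per side: 187.6 / 2 = 93.79 mm.
Round up → use L = 95 mm on each side.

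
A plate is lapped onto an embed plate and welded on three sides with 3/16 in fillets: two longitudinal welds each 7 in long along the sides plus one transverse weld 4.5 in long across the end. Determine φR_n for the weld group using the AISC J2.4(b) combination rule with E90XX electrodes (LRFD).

φR_n ≈ 100 kips

E90XX → F_EXX = 90 ksi.
t_e = 0.707 × 0.1875 = 0.1326 in.
R_nwl = 0.6 × 90 × 0.1326 × 14 = 100.2 kips (longitudinal, 2 welds).
R_nwt = 0.6 × 90 × 0.1326 × 4.5 = 32.21 kips (transverse, base value).
(i) R_nwl + R_nwt = 132.4 kips; (ii) 0.85 R_nwl + 1.5 R_nwt = 133.5 kips.
R_n = max = 133.5 kips [governs: (ii)]; φR_n = 100.1 kips.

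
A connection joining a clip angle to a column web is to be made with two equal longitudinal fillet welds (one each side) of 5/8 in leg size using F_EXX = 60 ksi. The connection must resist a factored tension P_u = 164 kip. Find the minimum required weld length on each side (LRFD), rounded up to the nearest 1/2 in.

Throat t_e = 0.707 × 0.625 = 0.4419 in.
φr_n = 0.75 × 0.6 × 60 × 0.4419 = 11.93 kip/in.
L_req = P_u / φr_n = 164 / 11.93 = 13.75 in total.
Per side: 13.75 / 2 = 6.873 in.
Round up → use L = 7 in on each side.

L = 7 in on each side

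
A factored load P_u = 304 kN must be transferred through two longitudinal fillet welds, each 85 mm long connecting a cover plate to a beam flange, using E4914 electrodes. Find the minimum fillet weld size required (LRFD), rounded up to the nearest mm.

E49XX → F_EXX = 490 MPa.
Total weld length L = 170 mm.
Required throat t_e = P_u / (φ × 0.6 F_EXX × L) = 304 / (0.75 × 0.6 × 490 × 170 × 10⁻³) = 8.11 mm.
Required leg w = t_e / 0.707 = 11.47 mm → use 12 mm.

w = 12 mm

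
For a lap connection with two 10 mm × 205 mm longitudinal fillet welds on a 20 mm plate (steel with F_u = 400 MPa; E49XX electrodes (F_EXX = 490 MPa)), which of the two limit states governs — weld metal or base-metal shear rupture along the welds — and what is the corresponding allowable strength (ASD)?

R_n/Ω ≈ 426 kN (weld metal governs)

t_e = 0.707 × 10 = 7.07 mm; L = 410 mm.
Weld metal: R_n/Ω = (1/2.0) × 0.6 × 490 × 7.07 × 410 × 10⁻³ = 426.1 kN.
Base metal (shear rupture): R_n/Ω = (1/2.0) × 0.6 × 400 × 20 × 410 × 10⁻³ = 984 kN.
Governing: weld metal.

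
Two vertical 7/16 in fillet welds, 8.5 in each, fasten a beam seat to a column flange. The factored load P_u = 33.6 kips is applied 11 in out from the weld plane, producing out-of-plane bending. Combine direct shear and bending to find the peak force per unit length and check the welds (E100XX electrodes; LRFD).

E100XX → F_EXX = 100 ksi.
L_w = 2 × 8.5 = 17 in; section modulus (unit throat) S = 2 × L²/6 = 24.08 in².
Direct shear f_v = P/L_w = 33.6/17 = 1.976 kip/in.
Moment M = P × e = 33.6 × 11 = 369.6 kip·in; bending f_b = M/S = 15.35 kip/in.
f_max = √(f_v² + f_b²) = √(1.976² + 15.35²) = 15.47 kip/in.
φr_n = 0.75 × 0.6 × 100 × (0.707 × 0.4375) = 13.92 kip/in → NOT adequate.

f_max ≈ 15.5 kip/in; NOT adequate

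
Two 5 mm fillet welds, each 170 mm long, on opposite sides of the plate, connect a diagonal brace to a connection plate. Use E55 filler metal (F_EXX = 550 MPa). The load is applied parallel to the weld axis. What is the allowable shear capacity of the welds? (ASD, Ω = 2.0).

Effective throat t_e = 0.707 × 5 = 3.535 mm.
Total length L = 340 mm; A_we = 3.535 × 340 = 1202 mm².
F_nw = 0.6 F_EXX = 0.6 × 550 = 330 MPa.
R_n = 330 × 1202 × 10⁻³ = 396.6 kN; R_n/Ω = 396.6/2.0 = 198.3 kN.

R_n/Ω ≈ 198 kN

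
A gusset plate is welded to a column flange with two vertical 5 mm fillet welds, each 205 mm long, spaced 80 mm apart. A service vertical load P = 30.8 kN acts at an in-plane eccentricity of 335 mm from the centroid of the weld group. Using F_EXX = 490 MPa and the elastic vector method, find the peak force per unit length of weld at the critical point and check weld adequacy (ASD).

f_max ≈ 574 N/mm; NOT adequate

Total weld length L_w = 410 mm. Treat welds as unit-width lines.
Polar moment about centroid: J = 2[d³/12 + d(b/2)²] = 2[205³/12 + 205×40²] = 2092000 mm³.
Direct shear f_v = P/L_w = 30.8×10³ / 410 = 75.12 N/mm (vertical).
Torsion M = P·e = 30.8×10³ × 335 = 10318000 N·mm.
Critical point at (x, y) = (40, 102.5) from centroid. f_tx = M·y/J = 505.6 N/mm; f_ty = M·x/J = 197.3 N/mm.
Resultant f_max = √[f_tx² + (f_v + f_ty)²] = √[505.6² + (75.12 + 197.3)²] = 574.3 N/mm.
Capacity per unit length: r_n/Ω = (1/2.0) × 0.6 × 490 × (0.707 × 5) = 519.6 N/mm.
574.3 > 519.6 → NOT adequate.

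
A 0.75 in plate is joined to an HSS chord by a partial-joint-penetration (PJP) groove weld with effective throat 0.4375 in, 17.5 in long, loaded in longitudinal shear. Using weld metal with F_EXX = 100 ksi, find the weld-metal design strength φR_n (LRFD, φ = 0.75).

Effective throat (given) t_e = 0.4375 in.
A_we = 0.4375 × 17.5 = 7.656 in².
F_nw = 0.6 F_EXX = 60 ksi.
φR_n = 0.75 × 60 × 7.656 = 344.5 kip.

φR_n ≈ 345 kip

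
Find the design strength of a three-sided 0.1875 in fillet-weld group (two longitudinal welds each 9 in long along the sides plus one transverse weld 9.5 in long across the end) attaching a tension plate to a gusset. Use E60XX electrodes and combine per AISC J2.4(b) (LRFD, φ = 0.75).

φR_n ≈ 106 kips

E60XX → F_EXX = 60 ksi.
t_e = 0.707 × 0.1875 = 0.1326 in.
R_nwl = 0.6 × 60 × 0.1326 × 18 = 85.9 kips (longitudinal, 2 welds).
R_nwt = 0.6 × 60 × 0.1326 × 9.5 = 45.34 kips (transverse, base value).
(i) R_nwl + R_nwt = 131.2 kips; (ii) 0.85 R_nwl + 1.5 R_nwt = 141 kips.
R_n = max = 141 kips [governs: (ii)]; φR_n = 105.8 kips.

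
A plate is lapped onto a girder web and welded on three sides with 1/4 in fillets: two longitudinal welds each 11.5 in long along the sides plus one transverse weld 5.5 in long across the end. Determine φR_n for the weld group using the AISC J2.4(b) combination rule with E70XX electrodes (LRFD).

φR_n ≈ 159 kips

E70XX → F_EXX = 70 ksi.
t_e = 0.707 × 0.25 = 0.1767 in.
R_nwl = 0.6 × 70 × 0.1767 × 23 = 170.7 kips (longitudinal, 2 welds).
R_nwt = 0.6 × 70 × 0.1767 × 5.5 = 40.83 kips (transverse, base value).
(i) R_nwl + R_nwt = 211.6 kips; (ii) 0.85 R_nwl + 1.5 R_nwt = 206.4 kips.
R_n = max = 211.6 kips [governs: (i)]; φR_n = 158.7 kips.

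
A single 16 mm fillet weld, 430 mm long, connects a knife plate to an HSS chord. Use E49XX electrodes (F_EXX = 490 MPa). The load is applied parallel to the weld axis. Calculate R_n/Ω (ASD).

R_n/Ω ≈ 715 kN

Effective throat t_e = 0.707 × 16 = 11.31 mm.
Total length L = 430 mm; A_we = 11.31 × 430 = 4864 mm².
F_nw = 0.6 F_EXX = 0.6 × 490 = 294 MPa.
R_n = 294 × 4864 × 10⁻³ = 1430 kN; R_n/Ω = 1430/2.0 = 715 kN.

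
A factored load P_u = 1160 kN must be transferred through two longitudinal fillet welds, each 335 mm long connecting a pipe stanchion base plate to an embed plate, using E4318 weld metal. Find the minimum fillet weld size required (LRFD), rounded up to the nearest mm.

w = 13 mm

E43XX → F_EXX = 430 MPa.
Total weld length L = 670 mm.
Required throat t_e = P_u / (φ × 0.6 F_EXX × L) = 1160 / (0.75 × 0.6 × 430 × 670 × 10⁻³) = 8.948 mm.
Required leg w = t_e / 0.707 = 12.66 mm → use 13 mm.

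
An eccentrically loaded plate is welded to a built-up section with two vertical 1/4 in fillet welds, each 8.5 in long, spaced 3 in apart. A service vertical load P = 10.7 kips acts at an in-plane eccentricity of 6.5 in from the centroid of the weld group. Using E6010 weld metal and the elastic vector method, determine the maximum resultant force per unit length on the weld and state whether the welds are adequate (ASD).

E60XX → F_EXX = 60 ksi.
Total weld length L_w = 17 in. Treat welds as unit-width lines.
Polar moment about centroid: J = 2[d³/12 + d(b/2)²] = 2[8.5³/12 + 8.5×1.5²] = 140.6 in³.
Direct shear f_v = P/L_w = 10.7 / 17 = 0.6294 kip/in (vertical).
Torsion M = P·e = 10.7 × 6.5 = 69.55 kip·in.
Critical point at (x, y) = (1.5, 4.25) from centroid. f_tx = M·y/J = 2.102 kip/in; f_ty = M·x/J = 0.742 kip/in.
Resultant f_max = √[f_tx² + (f_v + f_ty)²] = √[2.102² + (0.6294 + 0.742)²] = 2.51 kip/in.
Capacity per unit length: r_n/Ω = (1/2.0) × 0.6 × 60 × (0.707 × 0.25) = 3.181 kip/in.
2.51 ≤ 3.181 → adequate.

f_max ≈ 2.51 kip/in; adequate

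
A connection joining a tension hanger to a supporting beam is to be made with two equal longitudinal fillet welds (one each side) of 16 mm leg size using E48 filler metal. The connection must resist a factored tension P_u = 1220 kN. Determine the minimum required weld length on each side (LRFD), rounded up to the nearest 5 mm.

E48XX → F_EXX = 480 MPa.
Throat t_e = 0.707 × 16 = 11.31 mm.
φr_n = 0.75 × 0.6 × 480 × 11.31 × 10⁻³ = 2.443 kN/mm.
L_req = P_u / φr_n = 1220 / 2.443 = 499.3 mm total.
Per side: 499.3 / 2 = 249.7 mm.
Round up → use L = 250 mm on each side.

L = 250 mm on each side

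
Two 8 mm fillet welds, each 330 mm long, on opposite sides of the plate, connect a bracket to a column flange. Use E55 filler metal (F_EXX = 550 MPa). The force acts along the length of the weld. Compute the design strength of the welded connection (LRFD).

Effective throat t_e = 0.707 × 8 = 5.656 mm.
Total length L = 660 mm; A_we = 5.656 × 660 = 3733 mm².
F_nw = 0.6 F_EXX = 0.6 × 550 = 330 MPa.
φR_n = 0.75 × 330 × 3733 × 10⁻³ = 923.9 kN.

φR_n ≈ 924 kN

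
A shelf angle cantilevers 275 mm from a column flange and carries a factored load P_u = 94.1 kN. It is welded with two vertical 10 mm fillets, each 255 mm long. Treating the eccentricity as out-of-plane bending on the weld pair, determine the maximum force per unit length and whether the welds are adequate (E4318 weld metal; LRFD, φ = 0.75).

f_max ≈ 1210 N/mm; adequate

E43XX → F_EXX = 430 MPa.
L_w = 2 × 255 = 510 mm; section modulus (unit throat) S = 2 × L²/6 = 21680 mm².
Direct shear f_v = P/L_w = 94.1×10³/510 = 184.5 N/mm.
Moment M = P × e = 94.1×10³ × 275 = 25878000 N·mm; bending f_b = M/S = 1194 N/mm.
f_max = √(f_v² + f_b²) = √(184.5² + 1194²) = 1208 N/mm.
φr_n = 0.75 × 0.6 × 430 × (0.707 × 10) = 1368 N/mm → adequate.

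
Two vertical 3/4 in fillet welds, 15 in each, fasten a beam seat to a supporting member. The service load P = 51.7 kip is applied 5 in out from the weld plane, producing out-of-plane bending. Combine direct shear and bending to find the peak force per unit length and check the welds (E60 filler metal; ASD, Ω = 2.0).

E60XX → F_EXX = 60 ksi.
L_w = 2 × 15 = 30 in; section modulus (unit throat) S = 2 × L²/6 = 75 in².
Direct shear f_v = P/L_w = 51.7/30 = 1.723 kip/in.
Moment M = P × e = 51.7 × 5 = 258.5 kip·in; bending f_b = M/S = 3.447 kip/in.
f_max = √(f_v² + f_b²) = √(1.723² + 3.447²) = 3.853 kip/in.
r_n/Ω = (1/2.0) × 0.6 × 60 × (0.707 × 0.75) = 9.544 kip/in → adequate.

f_max ≈ 3.85 kip/in; adequate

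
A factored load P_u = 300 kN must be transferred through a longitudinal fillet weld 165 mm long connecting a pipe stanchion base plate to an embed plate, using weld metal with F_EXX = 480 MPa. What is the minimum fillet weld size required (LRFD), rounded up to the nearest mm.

w = 12 mm

Total weld length L = 165 mm.
Required throat t_e = P_u / (φ × 0.6 F_EXX × L) = 300 / (0.75 × 0.6 × 480 × 165 × 10⁻³) = 8.418 mm.
Required leg w = t_e / 0.707 = 11.91 mm → use 12 mm.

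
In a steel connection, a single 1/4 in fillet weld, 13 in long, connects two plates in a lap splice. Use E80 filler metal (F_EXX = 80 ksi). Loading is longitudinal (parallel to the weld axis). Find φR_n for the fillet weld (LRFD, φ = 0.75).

φR_n ≈ 82.7 kip

Effective throat t_e = 0.707 × 0.25 = 0.1767 in.
Total length L = 13 in; A_we = 0.1767 × 13 = 2.298 in².
F_nw = 0.6 F_EXX = 0.6 × 80 = 48 ksi.
φR_n = 0.75 × 48 × 2.298 = 82.72 kip.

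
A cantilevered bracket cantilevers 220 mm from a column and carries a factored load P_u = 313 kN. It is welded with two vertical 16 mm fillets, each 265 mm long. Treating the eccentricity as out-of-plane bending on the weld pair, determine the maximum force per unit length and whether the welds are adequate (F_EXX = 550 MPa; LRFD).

L_w = 2 × 265 = 530 mm; section modulus (unit throat) S = 2 × L²/6 = 23410 mm².
Direct shear f_v = P/L_w = 313×10³/530 = 590.6 N/mm.
Moment M = P × e = 313×10³ × 220 = 68860000 N·mm; bending f_b = M/S = 2942 N/mm.
f_max = √(f_v² + f_b²) = √(590.6² + 2942²) = 3000 N/mm.
φr_n = 0.75 × 0.6 × 550 × (0.707 × 16) = 2800 N/mm → NOT adequate.

f_max ≈ 3000 N/mm; NOT adequate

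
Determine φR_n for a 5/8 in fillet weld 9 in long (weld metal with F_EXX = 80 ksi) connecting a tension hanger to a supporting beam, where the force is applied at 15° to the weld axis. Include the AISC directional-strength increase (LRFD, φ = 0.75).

t_e = 0.707 × 0.625 = 0.4419 in; A_we = 0.4419 × 9 = 3.977 in².
Directional factor: 1.0 + 0.5 sin^1.5(15°) = 1.066.
F_nw = 0.6 × 80 × 1.066 = 51.16 ksi.
φR_n = 0.75 × 51.16 × 3.977 = 152.6 kip.

φR_n ≈ 153 kip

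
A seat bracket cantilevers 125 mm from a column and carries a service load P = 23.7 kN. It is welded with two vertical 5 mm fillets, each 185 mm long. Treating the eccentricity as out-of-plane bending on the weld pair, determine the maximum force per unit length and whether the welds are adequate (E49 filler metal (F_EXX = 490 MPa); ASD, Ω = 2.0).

L_w = 2 × 185 = 370 mm; section modulus (unit throat) S = 2 × L²/6 = 11410 mm².
Direct shear f_v = P/L_w = 23.7×10³/370 = 64.05 N/mm.
Moment M = P × e = 23.7×10³ × 125 = 2962500 N·mm; bending f_b = M/S = 259.7 N/mm.
f_max = √(f_v² + f_b²) = √(64.05² + 259.7²) = 267.5 N/mm.
r_n/Ω = (1/2.0) × 0.6 × 490 × (0.707 × 5) = 519.6 N/mm → adequate.

f_max ≈ 267 N/mm; adequate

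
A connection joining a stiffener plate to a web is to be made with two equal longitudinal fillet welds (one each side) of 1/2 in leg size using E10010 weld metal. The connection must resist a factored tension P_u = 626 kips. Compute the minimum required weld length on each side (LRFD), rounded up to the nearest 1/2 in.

E100XX → F_EXX = 100 ksi.
Throat t_e = 0.707 × 0.5 = 0.3535 in.
φr_n = 0.75 × 0.6 × 100 × 0.3535 = 15.91 kips/in.
L_req = P_u / φr_n = 626 / 15.91 = 39.35 in total.
Per side: 39.35 / 2 = 19.68 in.
Round up → use L = 20 in on each side.

L = 20 in on each side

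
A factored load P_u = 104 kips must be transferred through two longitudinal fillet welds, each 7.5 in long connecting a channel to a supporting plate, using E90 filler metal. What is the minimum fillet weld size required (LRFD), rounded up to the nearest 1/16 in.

w = 1/4 in

E90XX → F_EXX = 90 ksi.
Total weld length L = 15 in.
Required throat t_e = P_u / (φ × 0.6 F_EXX × L) = 104 / (0.75 × 0.6 × 90 × 15) = 0.1712 in.
Required leg w = t_e / 0.707 = 0.2421 in → use 1/4 in.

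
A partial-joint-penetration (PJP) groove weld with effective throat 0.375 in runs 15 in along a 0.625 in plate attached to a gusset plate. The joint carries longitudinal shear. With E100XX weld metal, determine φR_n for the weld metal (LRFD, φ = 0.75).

φR_n ≈ 253 kips

E100XX → F_EXX = 100 ksi.
Effective throat (given) t_e = 0.375 in.
A_we = 0.375 × 15 = 5.625 in².
F_nw = 0.6 F_EXX = 60 ksi.
φR_n = 0.75 × 60 × 5.625 = 253.1 kips.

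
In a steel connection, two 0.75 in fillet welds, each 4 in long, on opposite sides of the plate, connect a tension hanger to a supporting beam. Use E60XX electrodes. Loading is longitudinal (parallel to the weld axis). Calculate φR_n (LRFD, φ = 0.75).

E60XX → F_EXX = 60 ksi.
Effective throat t_e = 0.707 × 0.75 = 0.5302 in.
Total length L = 8 in; A_we = 0.5302 × 8 = 4.242 in².
F_nw = 0.6 F_EXX = 0.6 × 60 = 36 ksi.
φR_n = 0.75 × 36 × 4.242 = 114.5 kip.

φR_n ≈ 115 kip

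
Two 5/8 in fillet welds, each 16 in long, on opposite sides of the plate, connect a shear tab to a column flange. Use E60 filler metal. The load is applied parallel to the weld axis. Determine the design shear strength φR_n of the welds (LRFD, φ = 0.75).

φR_n ≈ 382 kip

E60XX → F_EXX = 60 ksi.
Effective throat t_e = 0.707 × 0.625 = 0.4419 in.
Total length L = 32 in; A_we = 0.4419 × 32 = 14.14 in².
F_nw = 0.6 F_EXX = 0.6 × 60 = 36 ksi.
φR_n = 0.75 × 36 × 14.14 = 381.8 kip.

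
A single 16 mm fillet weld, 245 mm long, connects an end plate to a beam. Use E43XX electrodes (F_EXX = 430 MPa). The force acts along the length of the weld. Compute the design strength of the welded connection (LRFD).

φR_n ≈ 536 kN

Effective throat t_e = 0.707 × 16 = 11.31 mm.
Total length L = 245 mm; A_we = 11.31 × 245 = 2771 mm².
F_nw = 0.6 F_EXX = 0.6 × 430 = 258 MPa.
φR_n = 0.75 × 258 × 2771 × 10⁻³ = 536.3 kN.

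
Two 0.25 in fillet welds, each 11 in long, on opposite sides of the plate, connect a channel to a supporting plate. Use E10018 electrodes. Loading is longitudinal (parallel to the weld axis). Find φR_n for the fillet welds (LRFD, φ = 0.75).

φR_n ≈ 175 kip

E100XX → F_EXX = 100 ksi.
Effective throat t_e = 0.707 × 0.25 = 0.1767 in.
Total length L = 22 in; A_we = 0.1767 × 22 = 3.888 in².
F_nw = 0.6 F_EXX = 0.6 × 100 = 60 ksi.
φR_n = 0.75 × 60 × 3.888 = 175 kip.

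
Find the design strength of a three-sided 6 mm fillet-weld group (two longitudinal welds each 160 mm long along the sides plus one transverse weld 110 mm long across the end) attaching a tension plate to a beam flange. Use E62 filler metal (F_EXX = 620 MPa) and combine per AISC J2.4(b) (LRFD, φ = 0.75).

φR_n ≈ 517 kN

t_e = 0.707 × 6 = 4.242 mm.
R_nwl = 0.6 × 620 × 4.242 × 320 × 10⁻³ = 505 kN (longitudinal, 2 welds).
R_nwt = 0.6 × 620 × 4.242 × 110 × 10⁻³ = 173.6 kN (transverse, base value).
(i) R_nwl + R_nwt = 678.6 kN; (ii) 0.85 R_nwl + 1.5 R_nwt = 689.6 kN.
R_n = max = 689.6 kN [governs: (ii)]; φR_n = 517.2 kN.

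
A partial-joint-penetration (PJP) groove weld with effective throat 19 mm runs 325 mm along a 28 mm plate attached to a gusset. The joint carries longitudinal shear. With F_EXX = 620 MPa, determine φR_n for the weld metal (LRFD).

Effective throat (given) t_e = 19 mm.
A_we = 19 × 325 = 6175 mm².
F_nw = 0.6 F_EXX = 372 MPa.
φR_n = 0.75 × 372 × 6175 × 10⁻³ = 1723 kN.

φR_n ≈ 1720 kN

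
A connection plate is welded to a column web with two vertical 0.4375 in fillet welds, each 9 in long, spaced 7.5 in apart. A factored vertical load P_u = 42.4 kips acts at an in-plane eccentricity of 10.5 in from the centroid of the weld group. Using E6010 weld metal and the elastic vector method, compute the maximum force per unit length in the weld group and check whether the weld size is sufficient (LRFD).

E60XX → F_EXX = 60 ksi.
Total weld length L_w = 18 in. Treat welds as unit-width lines.
Polar moment about centroid: J = 2[d³/12 + d(b/2)²] = 2[9³/12 + 9×3.75²] = 374.6 in³.
Direct shear f_v = P/L_w = 42.4 / 18 = 2.356 kip/in (vertical).
Torsion M = P·e = 42.4 × 10.5 = 445.2 kip·in.
Critical point at (x, y) = (3.75, 4.5) from centroid. f_tx = M·y/J = 5.348 kip/in; f_ty = M·x/J = 4.456 kip/in.
Resultant f_max = √[f_tx² + (f_v + f_ty)²] = √[5.348² + (2.356 + 4.456)²] = 8.66 kip/in.
Capacity per unit length: φr_n = 0.75 × 0.6 × 60 × (0.707 × 0.4375) = 8.351 kip/in.
8.66 > 8.351 → NOT adequate.

f_max ≈ 8.66 kip/in; NOT adequate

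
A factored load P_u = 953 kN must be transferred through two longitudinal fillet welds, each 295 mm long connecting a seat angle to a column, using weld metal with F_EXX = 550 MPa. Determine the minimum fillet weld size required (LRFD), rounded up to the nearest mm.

w = 10 mm

Total weld length L = 590 mm.
Required throat t_e = P_u / (φ × 0.6 F_EXX × L) = 953 / (0.75 × 0.6 × 550 × 590 × 10⁻³) = 6.526 mm.
Required leg w = t_e / 0.707 = 9.231 mm → use 10 mm.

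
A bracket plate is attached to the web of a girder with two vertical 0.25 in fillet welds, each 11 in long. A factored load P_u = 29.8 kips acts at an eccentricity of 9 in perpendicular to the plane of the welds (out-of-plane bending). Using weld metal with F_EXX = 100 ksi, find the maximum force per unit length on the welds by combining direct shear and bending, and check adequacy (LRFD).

f_max ≈ 6.79 kip/in; adequate

L_w = 2 × 11 = 22 in; section modulus (unit throat) S = 2 × L²/6 = 40.33 in².
Direct shear f_v = P/L_w = 29.8/22 = 1.355 kip/in.
Moment M = P × e = 29.8 × 9 = 268.2 kip·in; bending f_b = M/S = 6.65 kip/in.
f_max = √(f_v² + f_b²) = √(1.355² + 6.65²) = 6.786 kip/in.
φr_n = 0.75 × 0.6 × 100 × (0.707 × 0.25) = 7.954 kip/in → adequate.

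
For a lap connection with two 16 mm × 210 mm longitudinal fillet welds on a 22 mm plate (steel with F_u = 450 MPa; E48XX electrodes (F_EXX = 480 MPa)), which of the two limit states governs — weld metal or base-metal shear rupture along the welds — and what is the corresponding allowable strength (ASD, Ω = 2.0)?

t_e = 0.707 × 16 = 11.31 mm; L = 420 mm.
Weld metal: R_n/Ω = (1/2.0) × 0.6 × 480 × 11.31 × 420 × 10⁻³ = 684.1 kN.
Base metal (shear rupture): R_n/Ω = (1/2.0) × 0.6 × 450 × 22 × 420 × 10⁻³ = 1247 kN.
Governing: weld metal.

R_n/Ω ≈ 684 kN (weld metal governs)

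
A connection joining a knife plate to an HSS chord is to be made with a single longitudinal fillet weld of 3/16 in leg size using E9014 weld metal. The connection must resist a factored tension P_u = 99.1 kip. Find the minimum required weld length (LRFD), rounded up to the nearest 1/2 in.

E90XX → F_EXX = 90 ksi.
Throat t_e = 0.707 × 0.1875 = 0.1326 in.
φr_n = 0.75 × 0.6 × 90 × 0.1326 = 5.369 kip/in.
L_req = P_u / φr_n = 99.1 / 5.369 = 18.46 in total.
Round up → use L = 18.5 in.

L = 18.5 in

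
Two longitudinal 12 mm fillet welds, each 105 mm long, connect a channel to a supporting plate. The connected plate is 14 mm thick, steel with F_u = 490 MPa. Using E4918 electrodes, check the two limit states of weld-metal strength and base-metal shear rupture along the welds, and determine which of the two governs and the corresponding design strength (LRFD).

E49XX → F_EXX = 490 MPa.
t_e = 0.707 × 12 = 8.484 mm; L = 210 mm.
Weld metal: φR_n = 0.75 × 0.6 × 490 × 8.484 × 210 × 10⁻³ = 392.9 kN.
Base metal (shear rupture): φR_n = 0.75 × 0.6 × 490 × 14 × 210 × 10⁻³ = 648.3 kN.
Governing: weld metal.

φR_n ≈ 393 kN (weld metal governs)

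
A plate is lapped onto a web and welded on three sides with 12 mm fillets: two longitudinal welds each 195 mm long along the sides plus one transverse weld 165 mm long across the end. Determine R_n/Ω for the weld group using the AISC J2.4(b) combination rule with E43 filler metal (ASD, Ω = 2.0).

R_n/Ω ≈ 634 kN

E43XX → F_EXX = 430 MPa.
t_e = 0.707 × 12 = 8.484 mm.
R_nwl = 0.6 × 430 × 8.484 × 390 × 10⁻³ = 853.7 kN (longitudinal, 2 welds).
R_nwt = 0.6 × 430 × 8.484 × 165 × 10⁻³ = 361.2 kN (transverse, base value).
(i) R_nwl + R_nwt = 1215 kN; (ii) 0.85 R_nwl + 1.5 R_nwt = 1267 kN.
R_n = max = 1267 kN [governs: (ii)]; R_n/Ω = 633.7 kN.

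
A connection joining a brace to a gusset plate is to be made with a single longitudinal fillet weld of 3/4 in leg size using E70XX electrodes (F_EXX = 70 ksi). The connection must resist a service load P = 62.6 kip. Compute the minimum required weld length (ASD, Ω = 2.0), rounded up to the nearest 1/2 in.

L = 6 in

Throat t_e = 0.707 × 0.75 = 0.5302 in.
r_n/Ω = (0.6 × 70 × 0.5302) / 2.0 = 11.14 kip/in.
L_req = P / (r_n/Ω) = 62.6 / 11.14 = 5.622 in total.
Round up → use L = 6 in.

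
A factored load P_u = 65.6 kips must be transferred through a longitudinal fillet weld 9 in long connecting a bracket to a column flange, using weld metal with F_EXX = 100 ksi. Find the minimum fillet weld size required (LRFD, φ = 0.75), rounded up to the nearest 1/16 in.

w = 1/4 in

Total weld length L = 9 in.
Required throat t_e = P_u / (φ × 0.6 F_EXX × L) = 65.6 / (0.75 × 0.6 × 100 × 9) = 0.162 in.
Required leg w = t_e / 0.707 = 0.2291 in → use 1/4 in.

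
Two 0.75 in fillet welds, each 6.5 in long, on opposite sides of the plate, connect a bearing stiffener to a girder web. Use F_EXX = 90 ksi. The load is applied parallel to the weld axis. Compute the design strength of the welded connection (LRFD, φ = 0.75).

Effective throat t_e = 0.707 × 0.75 = 0.5302 in.
Total length L = 13 in; A_we = 0.5302 × 13 = 6.893 in².
F_nw = 0.6 F_EXX = 0.6 × 90 = 54 ksi.
φR_n = 0.75 × 54 × 6.893 = 279.2 kip.

φR_n ≈ 279 kip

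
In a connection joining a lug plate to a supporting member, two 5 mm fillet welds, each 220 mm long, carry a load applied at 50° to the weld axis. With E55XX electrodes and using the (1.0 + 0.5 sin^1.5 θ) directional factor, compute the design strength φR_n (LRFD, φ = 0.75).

E55XX → F_EXX = 550 MPa.
t_e = 0.707 × 5 = 3.535 mm; A_we = 3.535 × 440 = 1555 mm².
Directional factor: 1.0 + 0.5 sin^1.5(50°) = 1.335.
F_nw = 0.6 × 550 × 1.335 = 440.6 MPa.
φR_n = 0.75 × 440.6 × 1555 × 10⁻³ = 514 kN.

φR_n ≈ 514 kN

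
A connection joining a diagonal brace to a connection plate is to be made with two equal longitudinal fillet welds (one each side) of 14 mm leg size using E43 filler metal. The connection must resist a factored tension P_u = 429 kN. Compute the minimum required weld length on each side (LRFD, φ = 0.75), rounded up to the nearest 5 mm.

E43XX → F_EXX = 430 MPa.
Throat t_e = 0.707 × 14 = 9.898 mm.
φr_n = 0.75 × 0.6 × 430 × 9.898 × 10⁻³ = 1.915 kN/mm.
L_req = P_u / φr_n = 429 / 1.915 = 224 mm total.
Per side: 224 / 2 = 112 mm.
Round up → use L = 115 mm on each side.

L = 115 mm on each side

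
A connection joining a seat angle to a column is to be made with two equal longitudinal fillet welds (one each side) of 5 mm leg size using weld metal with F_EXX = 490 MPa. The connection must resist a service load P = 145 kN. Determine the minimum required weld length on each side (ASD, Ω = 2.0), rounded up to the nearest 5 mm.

L = 140 mm on each side

Throat t_e = 0.707 × 5 = 3.535 mm.
r_n/Ω = (0.6 × 490 × 3.535) / 2.0 = 519.6 N/mm = 0.5196 kN/mm.
L_req = P / (r_n/Ω) = 145 / 0.5196 = 279 mm total.
Per side: 279 / 2 = 139.5 mm.
Round up → use L = 140 mm on each side.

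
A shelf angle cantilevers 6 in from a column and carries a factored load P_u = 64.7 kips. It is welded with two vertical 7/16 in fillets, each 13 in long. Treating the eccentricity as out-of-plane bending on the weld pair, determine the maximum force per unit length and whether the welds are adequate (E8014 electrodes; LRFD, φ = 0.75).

E80XX → F_EXX = 80 ksi.
L_w = 2 × 13 = 26 in; section modulus (unit throat) S = 2 × L²/6 = 56.33 in².
Direct shear f_v = P/L_w = 64.7/26 = 2.488 kip/in.
Moment M = P × e = 64.7 × 6 = 388.2 kip·in; bending f_b = M/S = 6.891 kip/in.
f_max = √(f_v² + f_b²) = √(2.488² + 6.891²) = 7.327 kip/in.
φr_n = 0.75 × 0.6 × 80 × (0.707 × 0.4375) = 11.14 kip/in → adequate.

f_max ≈ 7.33 kip/in; adequate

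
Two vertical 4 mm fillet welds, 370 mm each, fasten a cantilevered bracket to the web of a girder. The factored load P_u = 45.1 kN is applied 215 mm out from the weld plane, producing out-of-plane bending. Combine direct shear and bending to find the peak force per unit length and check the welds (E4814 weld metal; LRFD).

f_max ≈ 221 N/mm; adequate

E48XX → F_EXX = 480 MPa.
L_w = 2 × 370 = 740 mm; section modulus (unit throat) S = 2 × L²/6 = 45630 mm².
Direct shear f_v = P/L_w = 45.1×10³/740 = 60.95 N/mm.
Moment M = P × e = 45.1×10³ × 215 = 9696500 N·mm; bending f_b = M/S = 212.5 N/mm.
f_max = √(f_v² + f_b²) = √(60.95² + 212.5²) = 221.1 N/mm.
φr_n = 0.75 × 0.6 × 480 × (0.707 × 4) = 610.8 N/mm → adequate.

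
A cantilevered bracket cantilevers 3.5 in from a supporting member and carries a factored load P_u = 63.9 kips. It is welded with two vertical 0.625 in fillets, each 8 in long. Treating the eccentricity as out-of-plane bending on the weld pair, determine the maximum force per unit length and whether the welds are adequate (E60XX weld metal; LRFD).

E60XX → F_EXX = 60 ksi.
L_w = 2 × 8 = 16 in; section modulus (unit throat) S = 2 × L²/6 = 21.33 in².
Direct shear f_v = P/L_w = 63.9/16 = 3.994 kip/in.
Moment M = P × e = 63.9 × 3.5 = 223.65 kip·in; bending f_b = M/S = 10.48 kip/in.
f_max = √(f_v² + f_b²) = √(3.994² + 10.48²) = 11.22 kip/in.
φr_n = 0.75 × 0.6 × 60 × (0.707 × 0.625) = 11.93 kip/in → adequate.

f_max ≈ 11.2 kip/in; adequate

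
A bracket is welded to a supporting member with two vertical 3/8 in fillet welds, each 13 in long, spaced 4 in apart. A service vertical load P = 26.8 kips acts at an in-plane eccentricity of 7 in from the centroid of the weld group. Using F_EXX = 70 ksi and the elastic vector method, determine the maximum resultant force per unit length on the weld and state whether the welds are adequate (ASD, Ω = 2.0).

Total weld length L_w = 26 in. Treat welds as unit-width lines.
Polar moment about centroid: J = 2[d³/12 + d(b/2)²] = 2[13³/12 + 13×2²] = 470.2 in³.
Direct shear f_v = P/L_w = 26.8 / 26 = 1.031 kip/in (vertical).
Torsion M = P·e = 26.8 × 7 = 187.6 kip·in.
Critical point at (x, y) = (2, 6.5) from centroid. f_tx = M·y/J = 2.594 kip/in; f_ty = M·x/J = 0.798 kip/in.
Resultant f_max = √[f_tx² + (f_v + f_ty)²] = √[2.594² + (1.031 + 0.798)²] = 3.173 kip/in.
Capacity per unit length: r_n/Ω = (1/2.0) × 0.6 × 70 × (0.707 × 0.375) = 5.568 kip/in.
3.173 ≤ 5.568 → adequate.

f_max ≈ 3.17 kip/in; adequate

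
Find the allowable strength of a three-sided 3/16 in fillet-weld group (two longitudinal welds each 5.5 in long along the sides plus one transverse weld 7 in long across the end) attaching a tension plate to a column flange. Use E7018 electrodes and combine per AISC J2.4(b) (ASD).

E70XX → F_EXX = 70 ksi.
t_e = 0.707 × 0.1875 = 0.1326 in.
R_nwl = 0.6 × 70 × 0.1326 × 11 = 61.24 kip (longitudinal, 2 welds).
R_nwt = 0.6 × 70 × 0.1326 × 7 = 38.97 kip (transverse, base value).
(i) R_nwl + R_nwt = 100.2 kip; (ii) 0.85 R_nwl + 1.5 R_nwt = 110.5 kip.
R_n = max = 110.5 kip [governs: (ii)]; R_n/Ω = 55.26 kip.

R_n/Ω ≈ 55.3 kip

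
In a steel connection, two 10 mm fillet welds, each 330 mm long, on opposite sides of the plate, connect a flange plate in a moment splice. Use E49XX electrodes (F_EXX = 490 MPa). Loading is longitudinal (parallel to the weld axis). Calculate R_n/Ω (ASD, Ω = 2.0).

R_n/Ω ≈ 686 kN

Effective throat t_e = 0.707 × 10 = 7.07 mm.
Total length L = 660 mm; A_we = 7.07 × 660 = 4666 mm².
F_nw = 0.6 F_EXX = 0.6 × 490 = 294 MPa.
R_n = 294 × 4666 × 10⁻³ = 1372 kN; R_n/Ω = 1372/2.0 = 685.9 kN.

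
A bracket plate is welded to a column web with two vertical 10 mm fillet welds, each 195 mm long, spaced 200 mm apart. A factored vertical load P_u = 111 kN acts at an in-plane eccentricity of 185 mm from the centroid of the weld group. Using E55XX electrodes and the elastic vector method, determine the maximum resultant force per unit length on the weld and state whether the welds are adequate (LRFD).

E55XX → F_EXX = 550 MPa.
Total weld length L_w = 390 mm. Treat welds as unit-width lines.
Polar moment about centroid: J = 2[d³/12 + d(b/2)²] = 2[195³/12 + 195×100²] = 5136000 mm³.
Direct shear f_v = P/L_w = 111×10³ / 390 = 284.6 N/mm (vertical).
Torsion M = P·e = 111×10³ × 185 = 20535000 N·mm.
Critical point at (x, y) = (100, 97.5) from centroid. f_tx = M·y/J = 389.8 N/mm; f_ty = M·x/J = 399.8 N/mm.
Resultant f_max = √[f_tx² + (f_v + f_ty)²] = √[389.8² + (284.6 + 399.8)²] = 787.7 N/mm.
Capacity per unit length: φr_n = 0.75 × 0.6 × 550 × (0.707 × 10) = 1750 N/mm.
787.7 ≤ 1750 → adequate.

f_max ≈ 788 N/mm; adequate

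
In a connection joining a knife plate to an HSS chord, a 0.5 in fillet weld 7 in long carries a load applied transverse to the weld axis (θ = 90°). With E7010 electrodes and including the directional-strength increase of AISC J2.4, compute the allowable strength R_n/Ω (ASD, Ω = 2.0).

E70XX → F_EXX = 70 ksi.
t_e = 0.707 × 0.5 = 0.3535 in; A_we = 0.3535 × 7 = 2.474 in².
Directional factor: 1.0 + 0.5 sin^1.5(90°) = 1.5.
F_nw = 0.6 × 70 × 1.5 = 63 ksi.
R_n/Ω = (63 × 2.474) / 2.0 = 77.95 kips.

R_n/Ω ≈ 77.9 kips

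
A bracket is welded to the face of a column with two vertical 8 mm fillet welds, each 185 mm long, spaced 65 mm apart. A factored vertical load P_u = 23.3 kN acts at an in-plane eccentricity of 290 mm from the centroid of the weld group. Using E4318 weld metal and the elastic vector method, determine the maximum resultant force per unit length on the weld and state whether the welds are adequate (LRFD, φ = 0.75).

f_max ≈ 483 N/mm; adequate

E43XX → F_EXX = 430 MPa.
Total weld length L_w = 370 mm. Treat welds as unit-width lines.
Polar moment about centroid: J = 2[d³/12 + d(b/2)²] = 2[185³/12 + 185×32.5²] = 1446000 mm³.
Direct shear f_v = P/L_w = 23.3×10³ / 370 = 62.97 N/mm (vertical).
Torsion M = P·e = 23.3×10³ × 290 = 6757000 N·mm.
Critical point at (x, y) = (32.5, 92.5) from centroid. f_tx = M·y/J = 432.2 N/mm; f_ty = M·x/J = 151.9 N/mm.
Resultant f_max = √[f_tx² + (f_v + f_ty)²] = √[432.2² + (62.97 + 151.9)²] = 482.7 N/mm.
Capacity per unit length: φr_n = 0.75 × 0.6 × 430 × (0.707 × 8) = 1094 N/mm.
482.7 ≤ 1094 → adequate.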